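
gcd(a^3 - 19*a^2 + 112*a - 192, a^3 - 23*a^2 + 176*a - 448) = a^2 - 16*a + 64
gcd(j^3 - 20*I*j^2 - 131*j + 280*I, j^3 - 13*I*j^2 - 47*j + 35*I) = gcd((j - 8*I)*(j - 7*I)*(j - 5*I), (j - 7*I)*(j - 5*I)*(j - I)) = j^2 - 12*I*j - 35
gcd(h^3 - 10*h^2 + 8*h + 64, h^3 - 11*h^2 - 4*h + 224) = h - 8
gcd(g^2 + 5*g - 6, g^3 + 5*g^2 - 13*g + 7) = g - 1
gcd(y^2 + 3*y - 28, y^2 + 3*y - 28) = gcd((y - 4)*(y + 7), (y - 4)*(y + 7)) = y^2 + 3*y - 28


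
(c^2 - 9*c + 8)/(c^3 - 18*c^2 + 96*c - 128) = (c - 1)/(c^2 - 10*c + 16)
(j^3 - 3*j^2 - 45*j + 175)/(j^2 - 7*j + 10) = (j^2 + 2*j - 35)/(j - 2)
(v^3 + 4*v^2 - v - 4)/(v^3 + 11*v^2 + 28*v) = (v^2 - 1)/(v*(v + 7))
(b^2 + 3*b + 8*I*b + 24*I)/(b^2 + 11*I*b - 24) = (b + 3)/(b + 3*I)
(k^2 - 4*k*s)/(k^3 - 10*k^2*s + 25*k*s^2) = (k - 4*s)/(k^2 - 10*k*s + 25*s^2)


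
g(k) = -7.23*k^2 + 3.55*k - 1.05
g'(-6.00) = 90.31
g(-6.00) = -282.63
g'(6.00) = -83.21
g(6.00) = -240.03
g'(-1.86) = 30.45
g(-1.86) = -32.67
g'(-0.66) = 13.09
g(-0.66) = -6.54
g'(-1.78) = 29.29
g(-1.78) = -30.28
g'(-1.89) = 30.88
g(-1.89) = -33.59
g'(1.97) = -24.94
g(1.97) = -22.12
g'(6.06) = -84.08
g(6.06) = -245.05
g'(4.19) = -57.04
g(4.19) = -113.11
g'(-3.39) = 52.57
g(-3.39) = -96.17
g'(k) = 3.55 - 14.46*k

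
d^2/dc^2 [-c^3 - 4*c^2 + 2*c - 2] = -6*c - 8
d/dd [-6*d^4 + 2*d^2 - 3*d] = -24*d^3 + 4*d - 3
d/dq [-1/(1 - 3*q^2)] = -6*q/(3*q^2 - 1)^2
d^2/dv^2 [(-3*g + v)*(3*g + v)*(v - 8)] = 6*v - 16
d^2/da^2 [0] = 0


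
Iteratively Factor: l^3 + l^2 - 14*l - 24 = (l + 3)*(l^2 - 2*l - 8) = (l - 4)*(l + 3)*(l + 2)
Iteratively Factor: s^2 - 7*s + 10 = (s - 5)*(s - 2)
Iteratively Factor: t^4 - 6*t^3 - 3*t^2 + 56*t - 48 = (t - 4)*(t^3 - 2*t^2 - 11*t + 12) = (t - 4)*(t + 3)*(t^2 - 5*t + 4) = (t - 4)*(t - 1)*(t + 3)*(t - 4)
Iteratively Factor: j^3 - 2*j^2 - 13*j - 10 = (j - 5)*(j^2 + 3*j + 2) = (j - 5)*(j + 2)*(j + 1)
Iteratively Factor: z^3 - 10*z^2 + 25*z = (z - 5)*(z^2 - 5*z) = z*(z - 5)*(z - 5)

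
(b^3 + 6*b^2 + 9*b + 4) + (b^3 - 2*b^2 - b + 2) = 2*b^3 + 4*b^2 + 8*b + 6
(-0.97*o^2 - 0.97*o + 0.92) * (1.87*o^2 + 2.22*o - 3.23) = -1.8139*o^4 - 3.9673*o^3 + 2.7001*o^2 + 5.1755*o - 2.9716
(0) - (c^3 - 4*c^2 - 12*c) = -c^3 + 4*c^2 + 12*c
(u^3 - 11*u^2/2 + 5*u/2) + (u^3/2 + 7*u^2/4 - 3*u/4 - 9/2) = 3*u^3/2 - 15*u^2/4 + 7*u/4 - 9/2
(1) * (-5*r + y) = -5*r + y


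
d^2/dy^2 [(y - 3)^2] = 2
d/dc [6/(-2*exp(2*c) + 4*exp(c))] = (6*exp(c) - 6)*exp(-c)/(exp(c) - 2)^2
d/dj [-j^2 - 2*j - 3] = -2*j - 2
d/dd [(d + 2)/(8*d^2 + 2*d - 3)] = (8*d^2 + 2*d - 2*(d + 2)*(8*d + 1) - 3)/(8*d^2 + 2*d - 3)^2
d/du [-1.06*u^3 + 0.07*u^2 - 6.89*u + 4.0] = -3.18*u^2 + 0.14*u - 6.89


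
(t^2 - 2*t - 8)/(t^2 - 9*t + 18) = (t^2 - 2*t - 8)/(t^2 - 9*t + 18)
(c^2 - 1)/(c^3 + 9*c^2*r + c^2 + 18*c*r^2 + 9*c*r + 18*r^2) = (c - 1)/(c^2 + 9*c*r + 18*r^2)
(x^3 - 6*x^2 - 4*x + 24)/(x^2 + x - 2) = (x^2 - 8*x + 12)/(x - 1)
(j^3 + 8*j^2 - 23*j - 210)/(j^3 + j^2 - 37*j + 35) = (j + 6)/(j - 1)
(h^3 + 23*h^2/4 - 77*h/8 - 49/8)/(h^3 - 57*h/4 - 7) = (4*h^2 + 21*h - 49)/(2*(2*h^2 - h - 28))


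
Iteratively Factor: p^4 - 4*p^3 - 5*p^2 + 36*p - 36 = (p + 3)*(p^3 - 7*p^2 + 16*p - 12) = (p - 3)*(p + 3)*(p^2 - 4*p + 4) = (p - 3)*(p - 2)*(p + 3)*(p - 2)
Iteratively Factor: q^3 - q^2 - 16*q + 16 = (q - 1)*(q^2 - 16) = (q - 4)*(q - 1)*(q + 4)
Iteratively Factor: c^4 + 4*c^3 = (c)*(c^3 + 4*c^2) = c^2*(c^2 + 4*c) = c^2*(c + 4)*(c)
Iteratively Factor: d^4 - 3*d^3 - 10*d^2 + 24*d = (d)*(d^3 - 3*d^2 - 10*d + 24) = d*(d - 2)*(d^2 - d - 12) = d*(d - 2)*(d + 3)*(d - 4)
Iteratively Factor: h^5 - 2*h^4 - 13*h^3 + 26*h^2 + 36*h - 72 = (h - 2)*(h^4 - 13*h^2 + 36) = (h - 3)*(h - 2)*(h^3 + 3*h^2 - 4*h - 12) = (h - 3)*(h - 2)*(h + 2)*(h^2 + h - 6) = (h - 3)*(h - 2)^2*(h + 2)*(h + 3)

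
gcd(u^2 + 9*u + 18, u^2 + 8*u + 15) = u + 3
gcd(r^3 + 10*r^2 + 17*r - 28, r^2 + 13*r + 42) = r + 7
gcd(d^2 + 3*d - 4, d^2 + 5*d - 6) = d - 1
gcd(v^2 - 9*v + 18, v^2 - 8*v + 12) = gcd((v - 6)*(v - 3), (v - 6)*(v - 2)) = v - 6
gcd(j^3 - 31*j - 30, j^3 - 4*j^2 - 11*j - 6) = j^2 - 5*j - 6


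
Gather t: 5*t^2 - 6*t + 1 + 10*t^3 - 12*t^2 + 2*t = 10*t^3 - 7*t^2 - 4*t + 1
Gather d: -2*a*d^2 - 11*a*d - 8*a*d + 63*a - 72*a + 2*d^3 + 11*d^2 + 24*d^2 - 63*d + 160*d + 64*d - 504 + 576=-9*a + 2*d^3 + d^2*(35 - 2*a) + d*(161 - 19*a) + 72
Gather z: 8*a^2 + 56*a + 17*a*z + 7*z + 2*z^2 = 8*a^2 + 56*a + 2*z^2 + z*(17*a + 7)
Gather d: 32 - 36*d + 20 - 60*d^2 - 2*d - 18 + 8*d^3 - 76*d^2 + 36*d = 8*d^3 - 136*d^2 - 2*d + 34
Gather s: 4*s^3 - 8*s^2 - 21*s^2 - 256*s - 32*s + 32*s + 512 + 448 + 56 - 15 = 4*s^3 - 29*s^2 - 256*s + 1001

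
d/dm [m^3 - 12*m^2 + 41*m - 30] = 3*m^2 - 24*m + 41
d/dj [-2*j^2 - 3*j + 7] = -4*j - 3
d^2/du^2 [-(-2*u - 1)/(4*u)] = 1/(2*u^3)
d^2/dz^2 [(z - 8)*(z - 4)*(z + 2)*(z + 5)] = 12*z^2 - 30*z - 84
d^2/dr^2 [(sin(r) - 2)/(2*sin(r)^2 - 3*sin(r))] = 2*(-2*sin(r)^2 + 13*sin(r) - 14 - 15/sin(r) + 36/sin(r)^2 - 18/sin(r)^3)/(2*sin(r) - 3)^3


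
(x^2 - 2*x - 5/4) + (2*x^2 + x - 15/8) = 3*x^2 - x - 25/8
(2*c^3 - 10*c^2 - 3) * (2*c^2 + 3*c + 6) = 4*c^5 - 14*c^4 - 18*c^3 - 66*c^2 - 9*c - 18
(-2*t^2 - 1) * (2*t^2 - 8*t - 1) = -4*t^4 + 16*t^3 + 8*t + 1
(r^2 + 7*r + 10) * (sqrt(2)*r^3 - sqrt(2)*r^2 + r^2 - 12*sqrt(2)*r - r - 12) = sqrt(2)*r^5 + r^4 + 6*sqrt(2)*r^4 - 9*sqrt(2)*r^3 + 6*r^3 - 94*sqrt(2)*r^2 - 9*r^2 - 120*sqrt(2)*r - 94*r - 120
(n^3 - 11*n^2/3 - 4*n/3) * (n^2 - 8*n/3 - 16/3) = n^5 - 19*n^4/3 + 28*n^3/9 + 208*n^2/9 + 64*n/9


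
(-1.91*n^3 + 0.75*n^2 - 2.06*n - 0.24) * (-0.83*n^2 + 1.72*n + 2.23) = 1.5853*n^5 - 3.9077*n^4 - 1.2595*n^3 - 1.6715*n^2 - 5.0066*n - 0.5352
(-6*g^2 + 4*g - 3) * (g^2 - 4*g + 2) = -6*g^4 + 28*g^3 - 31*g^2 + 20*g - 6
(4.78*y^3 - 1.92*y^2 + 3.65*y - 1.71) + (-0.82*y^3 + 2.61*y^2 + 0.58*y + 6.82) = 3.96*y^3 + 0.69*y^2 + 4.23*y + 5.11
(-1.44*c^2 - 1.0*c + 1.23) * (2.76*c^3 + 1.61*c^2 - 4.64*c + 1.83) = -3.9744*c^5 - 5.0784*c^4 + 8.4664*c^3 + 3.9851*c^2 - 7.5372*c + 2.2509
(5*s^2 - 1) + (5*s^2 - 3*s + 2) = 10*s^2 - 3*s + 1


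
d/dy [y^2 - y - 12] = 2*y - 1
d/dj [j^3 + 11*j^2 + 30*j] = 3*j^2 + 22*j + 30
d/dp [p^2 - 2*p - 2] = 2*p - 2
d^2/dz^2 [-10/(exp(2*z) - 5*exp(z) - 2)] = 10*(2*(2*exp(z) - 5)^2*exp(z) + (4*exp(z) - 5)*(-exp(2*z) + 5*exp(z) + 2))*exp(z)/(-exp(2*z) + 5*exp(z) + 2)^3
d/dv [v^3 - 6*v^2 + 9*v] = 3*v^2 - 12*v + 9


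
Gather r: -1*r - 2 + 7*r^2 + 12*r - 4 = 7*r^2 + 11*r - 6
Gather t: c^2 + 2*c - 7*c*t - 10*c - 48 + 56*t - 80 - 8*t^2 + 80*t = c^2 - 8*c - 8*t^2 + t*(136 - 7*c) - 128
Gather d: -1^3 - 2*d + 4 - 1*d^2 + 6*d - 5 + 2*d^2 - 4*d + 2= d^2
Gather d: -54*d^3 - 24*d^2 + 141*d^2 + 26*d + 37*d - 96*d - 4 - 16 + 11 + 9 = -54*d^3 + 117*d^2 - 33*d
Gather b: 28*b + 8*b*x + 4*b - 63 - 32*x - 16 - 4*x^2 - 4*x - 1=b*(8*x + 32) - 4*x^2 - 36*x - 80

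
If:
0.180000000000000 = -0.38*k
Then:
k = -0.47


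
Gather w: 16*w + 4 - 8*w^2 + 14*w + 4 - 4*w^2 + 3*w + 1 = -12*w^2 + 33*w + 9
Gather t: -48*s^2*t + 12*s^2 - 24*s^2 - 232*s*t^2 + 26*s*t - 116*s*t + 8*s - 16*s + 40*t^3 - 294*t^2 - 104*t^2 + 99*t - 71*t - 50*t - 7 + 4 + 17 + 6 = -12*s^2 - 8*s + 40*t^3 + t^2*(-232*s - 398) + t*(-48*s^2 - 90*s - 22) + 20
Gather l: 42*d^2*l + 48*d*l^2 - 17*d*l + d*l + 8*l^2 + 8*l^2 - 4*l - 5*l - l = l^2*(48*d + 16) + l*(42*d^2 - 16*d - 10)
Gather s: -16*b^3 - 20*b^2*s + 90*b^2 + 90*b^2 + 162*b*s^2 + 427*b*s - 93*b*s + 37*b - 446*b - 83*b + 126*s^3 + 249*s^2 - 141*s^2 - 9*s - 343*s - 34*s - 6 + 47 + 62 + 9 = -16*b^3 + 180*b^2 - 492*b + 126*s^3 + s^2*(162*b + 108) + s*(-20*b^2 + 334*b - 386) + 112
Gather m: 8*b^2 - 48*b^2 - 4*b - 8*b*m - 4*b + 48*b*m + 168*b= -40*b^2 + 40*b*m + 160*b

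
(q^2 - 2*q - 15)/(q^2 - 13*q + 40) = (q + 3)/(q - 8)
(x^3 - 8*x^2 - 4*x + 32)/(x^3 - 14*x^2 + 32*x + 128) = (x - 2)/(x - 8)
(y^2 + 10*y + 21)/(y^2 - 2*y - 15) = (y + 7)/(y - 5)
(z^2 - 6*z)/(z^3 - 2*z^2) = (z - 6)/(z*(z - 2))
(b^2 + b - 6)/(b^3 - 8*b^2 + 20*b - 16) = (b + 3)/(b^2 - 6*b + 8)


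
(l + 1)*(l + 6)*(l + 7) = l^3 + 14*l^2 + 55*l + 42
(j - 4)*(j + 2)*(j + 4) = j^3 + 2*j^2 - 16*j - 32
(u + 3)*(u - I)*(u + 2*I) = u^3 + 3*u^2 + I*u^2 + 2*u + 3*I*u + 6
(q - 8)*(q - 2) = q^2 - 10*q + 16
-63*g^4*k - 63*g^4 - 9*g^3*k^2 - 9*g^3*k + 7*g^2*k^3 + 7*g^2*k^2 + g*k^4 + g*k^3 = (-3*g + k)*(3*g + k)*(7*g + k)*(g*k + g)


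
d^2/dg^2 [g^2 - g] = 2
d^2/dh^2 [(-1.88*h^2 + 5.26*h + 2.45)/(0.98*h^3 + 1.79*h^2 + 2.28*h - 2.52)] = (-3.611104*h^6 + 30.310224*h^5 + 108.802344*h^4 + 29.311324*h^3 + 184.945278*h^2 + 238.657608*h + 84.141288)/(0.941192*h^9 + 5.157348*h^8 + 15.98919*h^7 + 22.472171*h^6 + 10.675836*h^5 - 30.091716*h^4 - 31.185216*h^3 - 5.19825599999999*h^2 + 43.436736*h - 16.003008)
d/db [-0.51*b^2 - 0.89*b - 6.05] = -1.02*b - 0.89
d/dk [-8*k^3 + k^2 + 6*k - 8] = -24*k^2 + 2*k + 6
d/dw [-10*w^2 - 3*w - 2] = -20*w - 3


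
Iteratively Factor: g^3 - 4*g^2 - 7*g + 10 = (g - 1)*(g^2 - 3*g - 10) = (g - 5)*(g - 1)*(g + 2)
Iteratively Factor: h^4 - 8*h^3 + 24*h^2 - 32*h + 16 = (h - 2)*(h^3 - 6*h^2 + 12*h - 8) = (h - 2)^2*(h^2 - 4*h + 4) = (h - 2)^3*(h - 2)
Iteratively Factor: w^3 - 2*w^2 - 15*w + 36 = (w - 3)*(w^2 + w - 12) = (w - 3)^2*(w + 4)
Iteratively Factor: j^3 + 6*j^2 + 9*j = (j)*(j^2 + 6*j + 9) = j*(j + 3)*(j + 3)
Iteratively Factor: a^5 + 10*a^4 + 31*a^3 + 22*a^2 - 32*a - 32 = (a + 1)*(a^4 + 9*a^3 + 22*a^2 - 32) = (a - 1)*(a + 1)*(a^3 + 10*a^2 + 32*a + 32) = (a - 1)*(a + 1)*(a + 2)*(a^2 + 8*a + 16) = (a - 1)*(a + 1)*(a + 2)*(a + 4)*(a + 4)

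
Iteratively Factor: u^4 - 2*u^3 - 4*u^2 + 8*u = (u)*(u^3 - 2*u^2 - 4*u + 8) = u*(u - 2)*(u^2 - 4) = u*(u - 2)*(u + 2)*(u - 2)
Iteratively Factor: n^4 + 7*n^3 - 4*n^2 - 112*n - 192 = (n + 3)*(n^3 + 4*n^2 - 16*n - 64) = (n - 4)*(n + 3)*(n^2 + 8*n + 16) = (n - 4)*(n + 3)*(n + 4)*(n + 4)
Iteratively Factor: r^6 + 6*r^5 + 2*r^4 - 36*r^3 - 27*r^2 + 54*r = (r - 1)*(r^5 + 7*r^4 + 9*r^3 - 27*r^2 - 54*r) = (r - 1)*(r + 3)*(r^4 + 4*r^3 - 3*r^2 - 18*r) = (r - 1)*(r + 3)^2*(r^3 + r^2 - 6*r) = (r - 1)*(r + 3)^3*(r^2 - 2*r) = (r - 2)*(r - 1)*(r + 3)^3*(r)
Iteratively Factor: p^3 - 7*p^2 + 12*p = (p)*(p^2 - 7*p + 12) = p*(p - 4)*(p - 3)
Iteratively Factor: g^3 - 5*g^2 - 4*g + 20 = (g + 2)*(g^2 - 7*g + 10) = (g - 5)*(g + 2)*(g - 2)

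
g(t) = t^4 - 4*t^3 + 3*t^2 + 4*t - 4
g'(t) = 4*t^3 - 12*t^2 + 6*t + 4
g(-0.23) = -4.71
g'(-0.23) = 1.94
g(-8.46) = 7721.35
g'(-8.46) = -3327.60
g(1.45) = 0.33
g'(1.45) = -0.34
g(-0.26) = -4.76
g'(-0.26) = 1.56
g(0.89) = -0.26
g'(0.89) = 2.65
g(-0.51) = -4.66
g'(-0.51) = -2.71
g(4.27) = 88.80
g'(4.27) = 122.24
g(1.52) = 0.30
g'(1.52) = -0.56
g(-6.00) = 2240.00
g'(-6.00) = -1328.00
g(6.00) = 560.00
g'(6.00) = 472.00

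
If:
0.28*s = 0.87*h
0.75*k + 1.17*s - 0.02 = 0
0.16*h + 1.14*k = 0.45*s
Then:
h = 0.00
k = 0.00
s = 0.01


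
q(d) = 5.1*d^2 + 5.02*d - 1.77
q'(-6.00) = -56.18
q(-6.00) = 151.71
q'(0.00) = 5.02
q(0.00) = -1.77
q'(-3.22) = -27.82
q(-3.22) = 34.94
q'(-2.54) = -20.89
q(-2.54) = 18.38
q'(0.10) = 6.04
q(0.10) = -1.22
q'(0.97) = 14.91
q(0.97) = 7.90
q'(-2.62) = -21.70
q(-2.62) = 20.09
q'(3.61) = 41.84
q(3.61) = 82.82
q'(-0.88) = -3.96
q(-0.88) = -2.24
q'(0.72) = 12.36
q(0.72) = 4.49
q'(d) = 10.2*d + 5.02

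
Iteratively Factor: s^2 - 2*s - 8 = (s + 2)*(s - 4)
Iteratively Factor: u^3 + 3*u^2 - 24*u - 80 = (u + 4)*(u^2 - u - 20) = (u - 5)*(u + 4)*(u + 4)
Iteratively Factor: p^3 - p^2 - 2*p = (p + 1)*(p^2 - 2*p) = (p - 2)*(p + 1)*(p)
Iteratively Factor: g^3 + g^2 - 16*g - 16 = (g + 1)*(g^2 - 16) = (g + 1)*(g + 4)*(g - 4)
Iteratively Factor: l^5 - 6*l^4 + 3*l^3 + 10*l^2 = (l)*(l^4 - 6*l^3 + 3*l^2 + 10*l) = l*(l - 5)*(l^3 - l^2 - 2*l) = l^2*(l - 5)*(l^2 - l - 2) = l^2*(l - 5)*(l + 1)*(l - 2)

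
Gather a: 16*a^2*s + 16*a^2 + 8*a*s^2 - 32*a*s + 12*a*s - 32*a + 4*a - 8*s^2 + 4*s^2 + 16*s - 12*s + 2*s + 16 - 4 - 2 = a^2*(16*s + 16) + a*(8*s^2 - 20*s - 28) - 4*s^2 + 6*s + 10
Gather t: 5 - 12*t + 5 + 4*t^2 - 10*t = 4*t^2 - 22*t + 10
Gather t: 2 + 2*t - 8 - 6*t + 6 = -4*t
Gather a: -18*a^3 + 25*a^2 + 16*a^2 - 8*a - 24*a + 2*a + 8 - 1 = -18*a^3 + 41*a^2 - 30*a + 7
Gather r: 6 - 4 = 2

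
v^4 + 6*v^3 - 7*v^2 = v^2*(v - 1)*(v + 7)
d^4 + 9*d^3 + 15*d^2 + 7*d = d*(d + 1)^2*(d + 7)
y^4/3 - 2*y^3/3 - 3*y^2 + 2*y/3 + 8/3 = (y/3 + 1/3)*(y - 4)*(y - 1)*(y + 2)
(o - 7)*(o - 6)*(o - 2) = o^3 - 15*o^2 + 68*o - 84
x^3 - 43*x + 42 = (x - 6)*(x - 1)*(x + 7)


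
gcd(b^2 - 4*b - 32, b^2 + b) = 1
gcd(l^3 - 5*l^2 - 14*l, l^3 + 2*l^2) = l^2 + 2*l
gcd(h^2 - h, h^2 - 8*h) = h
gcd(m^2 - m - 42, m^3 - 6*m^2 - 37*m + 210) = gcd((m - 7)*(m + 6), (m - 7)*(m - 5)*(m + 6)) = m^2 - m - 42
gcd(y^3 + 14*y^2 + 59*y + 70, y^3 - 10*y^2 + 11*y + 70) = y + 2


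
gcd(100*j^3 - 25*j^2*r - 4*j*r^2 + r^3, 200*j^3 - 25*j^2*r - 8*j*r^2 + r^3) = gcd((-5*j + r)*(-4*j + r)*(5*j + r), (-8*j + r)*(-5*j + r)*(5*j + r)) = -25*j^2 + r^2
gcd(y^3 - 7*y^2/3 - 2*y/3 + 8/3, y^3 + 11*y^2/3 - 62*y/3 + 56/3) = y^2 - 10*y/3 + 8/3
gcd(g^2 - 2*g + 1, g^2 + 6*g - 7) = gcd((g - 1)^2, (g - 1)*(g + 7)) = g - 1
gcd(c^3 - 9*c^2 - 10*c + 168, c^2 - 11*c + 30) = c - 6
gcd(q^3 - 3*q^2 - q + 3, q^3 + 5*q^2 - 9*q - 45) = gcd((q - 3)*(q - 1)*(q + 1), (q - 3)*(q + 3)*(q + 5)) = q - 3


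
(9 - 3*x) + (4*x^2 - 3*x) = 4*x^2 - 6*x + 9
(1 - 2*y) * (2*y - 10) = -4*y^2 + 22*y - 10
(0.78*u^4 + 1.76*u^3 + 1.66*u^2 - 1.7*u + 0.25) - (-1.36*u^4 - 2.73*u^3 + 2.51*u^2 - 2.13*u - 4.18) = 2.14*u^4 + 4.49*u^3 - 0.85*u^2 + 0.43*u + 4.43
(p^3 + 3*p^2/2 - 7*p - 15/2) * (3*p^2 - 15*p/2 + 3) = 3*p^5 - 3*p^4 - 117*p^3/4 + 69*p^2/2 + 141*p/4 - 45/2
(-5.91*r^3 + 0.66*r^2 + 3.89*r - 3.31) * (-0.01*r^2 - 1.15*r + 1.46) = 0.0591*r^5 + 6.7899*r^4 - 9.4265*r^3 - 3.4768*r^2 + 9.4859*r - 4.8326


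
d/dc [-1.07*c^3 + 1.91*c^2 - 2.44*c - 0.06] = -3.21*c^2 + 3.82*c - 2.44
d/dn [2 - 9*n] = -9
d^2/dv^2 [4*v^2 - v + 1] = 8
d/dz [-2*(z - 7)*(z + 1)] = 12 - 4*z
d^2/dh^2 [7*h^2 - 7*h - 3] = 14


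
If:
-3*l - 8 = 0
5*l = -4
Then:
No Solution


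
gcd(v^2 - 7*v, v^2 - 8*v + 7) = v - 7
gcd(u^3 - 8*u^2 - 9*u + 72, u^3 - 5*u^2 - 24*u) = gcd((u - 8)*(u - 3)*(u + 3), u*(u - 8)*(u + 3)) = u^2 - 5*u - 24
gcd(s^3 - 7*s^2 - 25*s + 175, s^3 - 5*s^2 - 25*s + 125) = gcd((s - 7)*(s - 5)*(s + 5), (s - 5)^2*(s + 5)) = s^2 - 25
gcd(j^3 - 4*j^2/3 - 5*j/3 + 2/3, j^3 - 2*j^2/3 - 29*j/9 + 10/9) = j^2 - 7*j/3 + 2/3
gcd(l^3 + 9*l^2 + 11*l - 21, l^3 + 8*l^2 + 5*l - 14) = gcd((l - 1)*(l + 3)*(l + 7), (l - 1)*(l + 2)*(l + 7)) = l^2 + 6*l - 7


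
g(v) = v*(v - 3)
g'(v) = 2*v - 3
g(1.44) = -2.25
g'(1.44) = -0.12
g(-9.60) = 120.96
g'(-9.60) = -22.20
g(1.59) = -2.24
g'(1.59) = 0.18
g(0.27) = -0.74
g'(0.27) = -2.46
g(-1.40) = 6.16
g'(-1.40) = -5.80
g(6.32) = 20.98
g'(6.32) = 9.64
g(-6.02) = 54.30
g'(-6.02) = -15.04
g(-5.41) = 45.50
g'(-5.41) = -13.82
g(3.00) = 0.00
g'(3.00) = 3.00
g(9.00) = 54.00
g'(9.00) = 15.00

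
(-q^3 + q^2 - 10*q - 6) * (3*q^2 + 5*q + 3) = -3*q^5 - 2*q^4 - 28*q^3 - 65*q^2 - 60*q - 18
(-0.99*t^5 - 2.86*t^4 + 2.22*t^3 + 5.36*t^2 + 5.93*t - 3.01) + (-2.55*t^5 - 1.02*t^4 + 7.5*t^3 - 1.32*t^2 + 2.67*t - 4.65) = -3.54*t^5 - 3.88*t^4 + 9.72*t^3 + 4.04*t^2 + 8.6*t - 7.66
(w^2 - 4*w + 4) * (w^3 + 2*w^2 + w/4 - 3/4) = w^5 - 2*w^4 - 15*w^3/4 + 25*w^2/4 + 4*w - 3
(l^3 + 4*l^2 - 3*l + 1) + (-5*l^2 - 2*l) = l^3 - l^2 - 5*l + 1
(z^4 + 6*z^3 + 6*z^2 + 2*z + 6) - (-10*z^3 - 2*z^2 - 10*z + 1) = z^4 + 16*z^3 + 8*z^2 + 12*z + 5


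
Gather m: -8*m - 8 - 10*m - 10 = -18*m - 18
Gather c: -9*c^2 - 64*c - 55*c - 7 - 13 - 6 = -9*c^2 - 119*c - 26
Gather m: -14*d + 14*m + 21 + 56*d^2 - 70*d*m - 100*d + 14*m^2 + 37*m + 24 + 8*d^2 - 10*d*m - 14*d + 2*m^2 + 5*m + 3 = 64*d^2 - 128*d + 16*m^2 + m*(56 - 80*d) + 48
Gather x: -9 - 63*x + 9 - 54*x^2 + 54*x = -54*x^2 - 9*x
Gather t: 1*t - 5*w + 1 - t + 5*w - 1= 0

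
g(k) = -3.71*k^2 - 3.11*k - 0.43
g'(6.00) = -47.63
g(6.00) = -152.65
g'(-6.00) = 41.41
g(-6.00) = -115.33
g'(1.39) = -13.42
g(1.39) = -11.92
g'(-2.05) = 12.10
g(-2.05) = -9.65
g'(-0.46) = 0.30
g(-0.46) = 0.22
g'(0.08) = -3.70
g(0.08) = -0.70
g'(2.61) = -22.48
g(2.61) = -33.82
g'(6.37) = -50.38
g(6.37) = -170.78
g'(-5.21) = 35.55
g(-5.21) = -84.93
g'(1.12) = -11.42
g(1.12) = -8.57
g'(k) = -7.42*k - 3.11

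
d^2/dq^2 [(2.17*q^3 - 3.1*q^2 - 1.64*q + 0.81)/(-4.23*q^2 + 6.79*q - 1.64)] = (5.6843418860808e-14*q^5 + 66.7789059999999*q^3 - 71.005902*q^2 + 36.306822*q - 10.25009)/(75.686967*q^6 - 364.478373*q^5 + 673.094097*q^4 - 595.668367*q^3 + 260.963196*q^2 - 54.787152*q + 4.410944)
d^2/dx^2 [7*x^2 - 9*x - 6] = 14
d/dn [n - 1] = 1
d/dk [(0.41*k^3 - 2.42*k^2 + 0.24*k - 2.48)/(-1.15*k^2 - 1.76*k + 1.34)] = (-0.4715*k^4 - 1.4432*k^3 + 6.1834*k^2 - 12.1896*k - 4.0432)/(1.3225*k^4 + 4.048*k^3 + 0.0156000000000001*k^2 - 4.7168*k + 1.7956)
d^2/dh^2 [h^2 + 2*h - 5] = 2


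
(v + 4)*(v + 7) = v^2 + 11*v + 28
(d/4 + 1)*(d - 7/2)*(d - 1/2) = d^3/4 - 57*d/16 + 7/4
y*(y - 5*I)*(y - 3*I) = y^3 - 8*I*y^2 - 15*y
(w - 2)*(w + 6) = w^2 + 4*w - 12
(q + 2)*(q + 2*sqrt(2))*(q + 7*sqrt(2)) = q^3 + 2*q^2 + 9*sqrt(2)*q^2 + 18*sqrt(2)*q + 28*q + 56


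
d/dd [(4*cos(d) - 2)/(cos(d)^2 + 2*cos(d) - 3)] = 4*(cos(d)^2 - cos(d) + 2)*sin(d)/((cos(d) - 1)^2*(cos(d) + 3)^2)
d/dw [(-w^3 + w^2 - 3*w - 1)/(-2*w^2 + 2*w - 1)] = (2*w^4 - 4*w^3 - w^2 - 6*w + 5)/(4*w^4 - 8*w^3 + 8*w^2 - 4*w + 1)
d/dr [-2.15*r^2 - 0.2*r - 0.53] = -4.3*r - 0.2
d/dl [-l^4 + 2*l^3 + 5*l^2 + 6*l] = -4*l^3 + 6*l^2 + 10*l + 6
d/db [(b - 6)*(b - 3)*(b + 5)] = 3*b^2 - 8*b - 27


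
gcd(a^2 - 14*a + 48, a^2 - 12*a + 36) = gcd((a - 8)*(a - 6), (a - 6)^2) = a - 6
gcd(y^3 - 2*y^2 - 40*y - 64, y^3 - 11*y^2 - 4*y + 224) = y^2 - 4*y - 32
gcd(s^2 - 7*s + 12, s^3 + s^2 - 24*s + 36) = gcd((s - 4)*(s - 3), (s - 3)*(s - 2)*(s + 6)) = s - 3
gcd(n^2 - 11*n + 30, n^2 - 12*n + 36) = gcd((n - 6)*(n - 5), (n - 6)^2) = n - 6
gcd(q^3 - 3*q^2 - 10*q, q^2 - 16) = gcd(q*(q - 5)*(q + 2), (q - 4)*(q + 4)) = 1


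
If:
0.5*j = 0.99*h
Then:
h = 0.505050505050505*j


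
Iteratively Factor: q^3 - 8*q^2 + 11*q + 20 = (q - 4)*(q^2 - 4*q - 5) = (q - 4)*(q + 1)*(q - 5)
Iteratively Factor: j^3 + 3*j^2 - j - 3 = (j - 1)*(j^2 + 4*j + 3) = (j - 1)*(j + 3)*(j + 1)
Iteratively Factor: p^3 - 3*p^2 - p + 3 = (p - 3)*(p^2 - 1) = (p - 3)*(p - 1)*(p + 1)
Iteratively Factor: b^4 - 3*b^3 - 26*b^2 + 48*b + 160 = (b - 5)*(b^3 + 2*b^2 - 16*b - 32) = (b - 5)*(b - 4)*(b^2 + 6*b + 8) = (b - 5)*(b - 4)*(b + 4)*(b + 2)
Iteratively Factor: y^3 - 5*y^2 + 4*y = (y - 1)*(y^2 - 4*y) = (y - 4)*(y - 1)*(y)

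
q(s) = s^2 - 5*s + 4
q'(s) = 2*s - 5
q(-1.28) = 12.04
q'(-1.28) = -7.56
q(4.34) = 1.14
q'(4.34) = 3.68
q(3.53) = -1.19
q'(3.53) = 2.06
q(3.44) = -1.37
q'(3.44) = 1.88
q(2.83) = -2.14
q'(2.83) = 0.66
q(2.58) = -2.24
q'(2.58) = 0.16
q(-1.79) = 16.15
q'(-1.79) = -8.58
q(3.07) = -1.93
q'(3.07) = 1.14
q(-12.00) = 208.00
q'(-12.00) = -29.00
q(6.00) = 10.00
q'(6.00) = 7.00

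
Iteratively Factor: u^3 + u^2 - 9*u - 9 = (u + 3)*(u^2 - 2*u - 3) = (u + 1)*(u + 3)*(u - 3)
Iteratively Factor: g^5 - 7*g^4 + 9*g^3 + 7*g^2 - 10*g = (g - 5)*(g^4 - 2*g^3 - g^2 + 2*g) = g*(g - 5)*(g^3 - 2*g^2 - g + 2) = g*(g - 5)*(g - 1)*(g^2 - g - 2) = g*(g - 5)*(g - 1)*(g + 1)*(g - 2)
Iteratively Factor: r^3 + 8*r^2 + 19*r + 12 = (r + 4)*(r^2 + 4*r + 3) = (r + 1)*(r + 4)*(r + 3)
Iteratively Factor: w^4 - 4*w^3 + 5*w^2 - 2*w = (w - 1)*(w^3 - 3*w^2 + 2*w) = (w - 1)^2*(w^2 - 2*w) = w*(w - 1)^2*(w - 2)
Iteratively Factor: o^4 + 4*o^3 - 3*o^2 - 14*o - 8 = (o + 1)*(o^3 + 3*o^2 - 6*o - 8) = (o + 1)^2*(o^2 + 2*o - 8) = (o - 2)*(o + 1)^2*(o + 4)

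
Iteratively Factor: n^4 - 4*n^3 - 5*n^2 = (n)*(n^3 - 4*n^2 - 5*n) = n^2*(n^2 - 4*n - 5) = n^2*(n + 1)*(n - 5)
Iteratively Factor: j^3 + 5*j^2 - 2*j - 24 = (j + 3)*(j^2 + 2*j - 8) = (j + 3)*(j + 4)*(j - 2)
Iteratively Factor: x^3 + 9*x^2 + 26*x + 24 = (x + 4)*(x^2 + 5*x + 6) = (x + 3)*(x + 4)*(x + 2)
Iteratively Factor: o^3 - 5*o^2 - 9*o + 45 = (o + 3)*(o^2 - 8*o + 15) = (o - 3)*(o + 3)*(o - 5)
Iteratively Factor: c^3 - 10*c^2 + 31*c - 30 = (c - 3)*(c^2 - 7*c + 10) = (c - 3)*(c - 2)*(c - 5)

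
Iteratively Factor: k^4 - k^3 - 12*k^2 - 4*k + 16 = (k - 1)*(k^3 - 12*k - 16) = (k - 1)*(k + 2)*(k^2 - 2*k - 8) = (k - 1)*(k + 2)^2*(k - 4)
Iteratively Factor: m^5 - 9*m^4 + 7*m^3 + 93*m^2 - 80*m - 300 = (m - 5)*(m^4 - 4*m^3 - 13*m^2 + 28*m + 60) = (m - 5)*(m - 3)*(m^3 - m^2 - 16*m - 20) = (m - 5)^2*(m - 3)*(m^2 + 4*m + 4) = (m - 5)^2*(m - 3)*(m + 2)*(m + 2)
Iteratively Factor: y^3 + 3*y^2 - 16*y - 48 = (y + 3)*(y^2 - 16) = (y + 3)*(y + 4)*(y - 4)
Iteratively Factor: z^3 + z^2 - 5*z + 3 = (z + 3)*(z^2 - 2*z + 1) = (z - 1)*(z + 3)*(z - 1)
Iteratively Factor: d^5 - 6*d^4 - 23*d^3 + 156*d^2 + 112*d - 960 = (d + 4)*(d^4 - 10*d^3 + 17*d^2 + 88*d - 240) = (d - 5)*(d + 4)*(d^3 - 5*d^2 - 8*d + 48) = (d - 5)*(d - 4)*(d + 4)*(d^2 - d - 12) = (d - 5)*(d - 4)*(d + 3)*(d + 4)*(d - 4)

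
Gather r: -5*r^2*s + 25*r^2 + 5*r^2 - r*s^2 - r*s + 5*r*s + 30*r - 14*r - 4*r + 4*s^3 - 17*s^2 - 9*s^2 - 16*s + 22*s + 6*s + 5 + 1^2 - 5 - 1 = r^2*(30 - 5*s) + r*(-s^2 + 4*s + 12) + 4*s^3 - 26*s^2 + 12*s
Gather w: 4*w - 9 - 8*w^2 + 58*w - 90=-8*w^2 + 62*w - 99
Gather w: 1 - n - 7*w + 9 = -n - 7*w + 10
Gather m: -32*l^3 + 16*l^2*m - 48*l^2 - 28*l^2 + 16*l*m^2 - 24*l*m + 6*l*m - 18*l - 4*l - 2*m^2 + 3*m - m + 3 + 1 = -32*l^3 - 76*l^2 - 22*l + m^2*(16*l - 2) + m*(16*l^2 - 18*l + 2) + 4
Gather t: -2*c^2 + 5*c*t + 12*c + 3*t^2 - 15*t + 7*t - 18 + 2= -2*c^2 + 12*c + 3*t^2 + t*(5*c - 8) - 16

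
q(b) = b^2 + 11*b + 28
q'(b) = 2*b + 11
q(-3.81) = 0.61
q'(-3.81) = 3.38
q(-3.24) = 2.86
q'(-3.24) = 4.52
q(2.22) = 57.35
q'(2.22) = 15.44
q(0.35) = 31.97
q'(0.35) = 11.70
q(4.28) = 93.40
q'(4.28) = 19.56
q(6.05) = 131.15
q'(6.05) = 23.10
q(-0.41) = 23.66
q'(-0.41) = 10.18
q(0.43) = 32.91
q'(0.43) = 11.86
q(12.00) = 304.00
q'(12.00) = 35.00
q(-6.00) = -2.00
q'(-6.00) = -1.00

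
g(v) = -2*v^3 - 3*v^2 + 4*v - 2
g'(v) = -6*v^2 - 6*v + 4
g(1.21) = -5.10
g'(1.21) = -12.04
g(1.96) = -20.74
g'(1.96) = -30.81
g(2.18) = -28.26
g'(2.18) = -37.59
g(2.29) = -32.59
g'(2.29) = -41.20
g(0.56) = -1.05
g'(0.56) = -1.24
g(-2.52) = 0.87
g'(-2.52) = -18.98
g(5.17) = -337.88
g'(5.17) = -187.39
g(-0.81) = -6.15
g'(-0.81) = 4.92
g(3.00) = -71.00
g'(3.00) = -68.00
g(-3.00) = 13.00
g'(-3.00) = -32.00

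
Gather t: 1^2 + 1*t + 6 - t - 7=0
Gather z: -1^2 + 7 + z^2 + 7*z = z^2 + 7*z + 6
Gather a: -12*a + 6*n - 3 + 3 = -12*a + 6*n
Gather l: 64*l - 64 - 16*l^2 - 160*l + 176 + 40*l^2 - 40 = 24*l^2 - 96*l + 72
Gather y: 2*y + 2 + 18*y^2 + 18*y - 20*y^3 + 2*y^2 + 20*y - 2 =-20*y^3 + 20*y^2 + 40*y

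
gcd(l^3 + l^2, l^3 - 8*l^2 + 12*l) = l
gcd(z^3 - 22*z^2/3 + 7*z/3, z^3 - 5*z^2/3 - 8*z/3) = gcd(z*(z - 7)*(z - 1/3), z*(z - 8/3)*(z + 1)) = z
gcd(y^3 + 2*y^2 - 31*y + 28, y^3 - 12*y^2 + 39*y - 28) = y^2 - 5*y + 4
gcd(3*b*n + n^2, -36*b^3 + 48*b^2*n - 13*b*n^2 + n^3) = 1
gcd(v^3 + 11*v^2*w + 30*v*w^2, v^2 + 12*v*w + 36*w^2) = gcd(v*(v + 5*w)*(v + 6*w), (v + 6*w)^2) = v + 6*w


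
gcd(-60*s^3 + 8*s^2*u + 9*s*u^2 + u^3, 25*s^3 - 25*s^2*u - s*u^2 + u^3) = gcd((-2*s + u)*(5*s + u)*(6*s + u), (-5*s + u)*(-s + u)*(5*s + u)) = 5*s + u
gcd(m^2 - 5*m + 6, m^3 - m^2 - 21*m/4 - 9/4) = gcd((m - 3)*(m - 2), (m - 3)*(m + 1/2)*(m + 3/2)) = m - 3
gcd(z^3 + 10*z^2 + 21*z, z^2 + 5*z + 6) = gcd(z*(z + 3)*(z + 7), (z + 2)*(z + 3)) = z + 3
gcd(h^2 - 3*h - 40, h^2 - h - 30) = h + 5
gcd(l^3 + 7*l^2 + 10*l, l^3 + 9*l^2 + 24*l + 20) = l^2 + 7*l + 10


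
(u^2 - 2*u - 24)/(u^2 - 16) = (u - 6)/(u - 4)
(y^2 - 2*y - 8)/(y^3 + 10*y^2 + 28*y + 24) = (y - 4)/(y^2 + 8*y + 12)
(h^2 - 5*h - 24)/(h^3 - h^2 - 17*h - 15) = (h - 8)/(h^2 - 4*h - 5)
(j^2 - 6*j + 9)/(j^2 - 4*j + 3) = (j - 3)/(j - 1)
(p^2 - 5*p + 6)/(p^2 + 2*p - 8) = (p - 3)/(p + 4)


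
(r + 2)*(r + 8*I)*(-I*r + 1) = -I*r^3 + 9*r^2 - 2*I*r^2 + 18*r + 8*I*r + 16*I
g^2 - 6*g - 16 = (g - 8)*(g + 2)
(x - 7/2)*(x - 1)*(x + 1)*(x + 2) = x^4 - 3*x^3/2 - 8*x^2 + 3*x/2 + 7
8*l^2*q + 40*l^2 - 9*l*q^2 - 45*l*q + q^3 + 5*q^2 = (-8*l + q)*(-l + q)*(q + 5)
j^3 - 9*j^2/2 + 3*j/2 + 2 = (j - 4)*(j - 1)*(j + 1/2)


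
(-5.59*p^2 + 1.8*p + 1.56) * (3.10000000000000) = -17.329*p^2 + 5.58*p + 4.836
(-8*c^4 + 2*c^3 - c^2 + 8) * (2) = -16*c^4 + 4*c^3 - 2*c^2 + 16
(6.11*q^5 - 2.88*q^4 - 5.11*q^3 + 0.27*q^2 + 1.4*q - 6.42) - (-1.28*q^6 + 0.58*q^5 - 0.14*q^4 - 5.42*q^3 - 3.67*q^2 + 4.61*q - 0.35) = 1.28*q^6 + 5.53*q^5 - 2.74*q^4 + 0.31*q^3 + 3.94*q^2 - 3.21*q - 6.07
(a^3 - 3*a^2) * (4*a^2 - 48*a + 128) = 4*a^5 - 60*a^4 + 272*a^3 - 384*a^2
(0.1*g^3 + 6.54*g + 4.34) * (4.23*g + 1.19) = 0.423*g^4 + 0.119*g^3 + 27.6642*g^2 + 26.1408*g + 5.1646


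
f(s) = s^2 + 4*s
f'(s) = 2*s + 4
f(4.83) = 42.65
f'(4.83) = 13.66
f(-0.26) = -0.97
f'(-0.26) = 3.48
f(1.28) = 6.76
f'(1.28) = 6.56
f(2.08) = 12.65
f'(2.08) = 8.16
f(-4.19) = 0.80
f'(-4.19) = -4.38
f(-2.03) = -4.00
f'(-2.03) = -0.06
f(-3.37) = -2.12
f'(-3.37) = -2.74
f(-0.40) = -1.44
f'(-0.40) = 3.20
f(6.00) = 60.00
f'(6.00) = 16.00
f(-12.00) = 96.00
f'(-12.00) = -20.00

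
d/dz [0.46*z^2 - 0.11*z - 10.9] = 0.92*z - 0.11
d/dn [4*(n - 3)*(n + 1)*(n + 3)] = 12*n^2 + 8*n - 36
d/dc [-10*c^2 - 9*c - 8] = -20*c - 9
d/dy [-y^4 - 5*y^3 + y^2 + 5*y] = -4*y^3 - 15*y^2 + 2*y + 5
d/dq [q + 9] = 1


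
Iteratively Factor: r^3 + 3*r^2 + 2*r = (r + 1)*(r^2 + 2*r) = (r + 1)*(r + 2)*(r)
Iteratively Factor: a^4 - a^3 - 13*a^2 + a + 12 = (a + 1)*(a^3 - 2*a^2 - 11*a + 12) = (a - 4)*(a + 1)*(a^2 + 2*a - 3) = (a - 4)*(a + 1)*(a + 3)*(a - 1)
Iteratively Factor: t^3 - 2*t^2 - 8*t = (t)*(t^2 - 2*t - 8) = t*(t - 4)*(t + 2)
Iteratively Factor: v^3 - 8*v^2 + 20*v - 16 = (v - 2)*(v^2 - 6*v + 8) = (v - 2)^2*(v - 4)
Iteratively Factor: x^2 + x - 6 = (x - 2)*(x + 3)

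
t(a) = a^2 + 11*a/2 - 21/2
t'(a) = 2*a + 11/2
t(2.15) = 5.95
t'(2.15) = 9.80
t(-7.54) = 4.88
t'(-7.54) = -9.58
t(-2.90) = -18.04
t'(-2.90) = -0.30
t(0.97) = -4.22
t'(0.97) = 7.44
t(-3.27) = -17.79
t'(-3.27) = -1.04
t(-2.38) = -17.93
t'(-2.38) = 0.74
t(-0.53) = -13.13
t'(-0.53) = 4.44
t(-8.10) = 10.56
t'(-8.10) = -10.70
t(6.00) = 58.50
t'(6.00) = 17.50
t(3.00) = 15.00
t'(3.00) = 11.50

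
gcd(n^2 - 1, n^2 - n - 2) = n + 1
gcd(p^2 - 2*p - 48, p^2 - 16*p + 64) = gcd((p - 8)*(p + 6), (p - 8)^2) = p - 8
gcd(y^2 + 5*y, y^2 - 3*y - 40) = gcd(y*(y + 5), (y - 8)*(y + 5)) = y + 5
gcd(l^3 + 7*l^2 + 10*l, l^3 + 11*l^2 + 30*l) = l^2 + 5*l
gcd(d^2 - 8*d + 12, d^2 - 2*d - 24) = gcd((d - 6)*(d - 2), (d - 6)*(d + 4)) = d - 6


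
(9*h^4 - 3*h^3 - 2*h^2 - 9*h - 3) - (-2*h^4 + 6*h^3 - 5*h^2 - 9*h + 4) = 11*h^4 - 9*h^3 + 3*h^2 - 7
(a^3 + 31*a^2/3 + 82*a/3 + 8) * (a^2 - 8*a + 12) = a^5 + 7*a^4/3 - 130*a^3/3 - 260*a^2/3 + 264*a + 96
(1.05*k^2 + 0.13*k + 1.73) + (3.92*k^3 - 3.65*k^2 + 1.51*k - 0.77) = 3.92*k^3 - 2.6*k^2 + 1.64*k + 0.96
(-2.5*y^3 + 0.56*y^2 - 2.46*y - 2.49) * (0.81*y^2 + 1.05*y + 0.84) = -2.025*y^5 - 2.1714*y^4 - 3.5046*y^3 - 4.1295*y^2 - 4.6809*y - 2.0916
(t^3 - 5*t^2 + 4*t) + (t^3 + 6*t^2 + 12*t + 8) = 2*t^3 + t^2 + 16*t + 8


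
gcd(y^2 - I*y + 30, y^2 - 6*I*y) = y - 6*I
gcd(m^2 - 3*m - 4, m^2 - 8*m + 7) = 1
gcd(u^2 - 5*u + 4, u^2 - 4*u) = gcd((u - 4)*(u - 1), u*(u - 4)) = u - 4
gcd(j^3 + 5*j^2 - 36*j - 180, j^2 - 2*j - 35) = j + 5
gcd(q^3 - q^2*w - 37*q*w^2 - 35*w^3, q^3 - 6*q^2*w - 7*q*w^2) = q^2 - 6*q*w - 7*w^2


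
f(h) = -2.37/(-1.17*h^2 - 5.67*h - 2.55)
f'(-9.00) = 0.02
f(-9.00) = 0.05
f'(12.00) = -0.00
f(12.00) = 0.01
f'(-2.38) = -0.01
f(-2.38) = -0.55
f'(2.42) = -0.05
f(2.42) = 0.10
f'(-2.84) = 0.14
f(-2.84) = -0.58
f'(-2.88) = 0.15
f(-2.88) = -0.58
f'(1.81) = -0.08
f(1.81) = 0.14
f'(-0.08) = -2.94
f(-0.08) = 1.13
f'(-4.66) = 5.26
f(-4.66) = 1.54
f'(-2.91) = 0.17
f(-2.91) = -0.59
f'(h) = -2.37*(2.34*h + 5.67)/(-1.17*h^2 - 5.67*h - 2.55)^2 = (-5.5458*h - 13.4379)/(1.17*h^2 + 5.67*h + 2.55)^2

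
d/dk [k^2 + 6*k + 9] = 2*k + 6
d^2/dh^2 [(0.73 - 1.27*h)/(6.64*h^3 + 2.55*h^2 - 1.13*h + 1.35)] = (-335.962752*h^5 + 257.203056*h^4 + 162.191282*h^3 + 132.228294*h^2 - 25.65144*h - 7.036546)/(292.754944*h^9 + 337.28544*h^8 - 19.933944*h^7 + 80.345295*h^6 + 140.541573*h^5 - 24.67251*h^4 + 11.521153*h^3 + 19.11357*h^2 - 6.178275*h + 2.460375)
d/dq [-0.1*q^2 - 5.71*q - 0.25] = -0.2*q - 5.71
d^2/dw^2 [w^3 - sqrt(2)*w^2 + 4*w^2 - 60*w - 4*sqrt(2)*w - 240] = 6*w - 2*sqrt(2) + 8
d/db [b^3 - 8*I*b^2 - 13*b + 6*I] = 3*b^2 - 16*I*b - 13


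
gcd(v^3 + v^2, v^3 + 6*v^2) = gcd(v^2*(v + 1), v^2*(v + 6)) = v^2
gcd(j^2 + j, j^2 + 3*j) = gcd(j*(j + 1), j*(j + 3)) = j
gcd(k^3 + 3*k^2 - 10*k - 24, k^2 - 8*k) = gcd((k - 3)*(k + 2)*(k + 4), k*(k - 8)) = 1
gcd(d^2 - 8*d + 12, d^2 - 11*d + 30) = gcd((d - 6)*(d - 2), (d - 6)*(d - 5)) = d - 6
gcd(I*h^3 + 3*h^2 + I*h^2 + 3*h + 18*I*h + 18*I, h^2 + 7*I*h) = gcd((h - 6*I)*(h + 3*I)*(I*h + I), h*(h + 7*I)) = 1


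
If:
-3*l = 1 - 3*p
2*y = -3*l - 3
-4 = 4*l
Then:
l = -1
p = -2/3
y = 0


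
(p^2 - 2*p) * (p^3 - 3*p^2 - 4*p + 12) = p^5 - 5*p^4 + 2*p^3 + 20*p^2 - 24*p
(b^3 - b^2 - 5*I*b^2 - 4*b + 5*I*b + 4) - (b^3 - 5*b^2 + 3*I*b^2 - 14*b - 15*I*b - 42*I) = 4*b^2 - 8*I*b^2 + 10*b + 20*I*b + 4 + 42*I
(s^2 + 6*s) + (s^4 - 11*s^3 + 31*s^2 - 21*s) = s^4 - 11*s^3 + 32*s^2 - 15*s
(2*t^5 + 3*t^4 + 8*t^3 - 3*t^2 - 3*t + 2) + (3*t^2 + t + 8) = 2*t^5 + 3*t^4 + 8*t^3 - 2*t + 10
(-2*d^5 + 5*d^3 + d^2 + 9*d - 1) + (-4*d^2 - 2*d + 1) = -2*d^5 + 5*d^3 - 3*d^2 + 7*d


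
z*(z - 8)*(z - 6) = z^3 - 14*z^2 + 48*z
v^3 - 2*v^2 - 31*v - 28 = (v - 7)*(v + 1)*(v + 4)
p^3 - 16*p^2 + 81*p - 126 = (p - 7)*(p - 6)*(p - 3)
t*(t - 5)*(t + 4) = t^3 - t^2 - 20*t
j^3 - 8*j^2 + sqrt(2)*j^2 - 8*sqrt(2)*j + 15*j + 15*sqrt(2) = (j - 5)*(j - 3)*(j + sqrt(2))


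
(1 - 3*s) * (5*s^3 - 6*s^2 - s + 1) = -15*s^4 + 23*s^3 - 3*s^2 - 4*s + 1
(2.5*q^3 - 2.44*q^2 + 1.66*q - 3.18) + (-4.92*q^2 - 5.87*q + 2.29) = 2.5*q^3 - 7.36*q^2 - 4.21*q - 0.89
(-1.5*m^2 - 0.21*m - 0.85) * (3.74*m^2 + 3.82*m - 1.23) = -5.61*m^4 - 6.5154*m^3 - 2.1362*m^2 - 2.9887*m + 1.0455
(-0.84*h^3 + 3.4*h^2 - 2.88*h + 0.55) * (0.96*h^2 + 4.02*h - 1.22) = -0.8064*h^5 - 0.1128*h^4 + 11.928*h^3 - 15.1976*h^2 + 5.7246*h - 0.671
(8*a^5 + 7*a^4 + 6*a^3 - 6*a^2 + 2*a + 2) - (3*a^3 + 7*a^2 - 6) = 8*a^5 + 7*a^4 + 3*a^3 - 13*a^2 + 2*a + 8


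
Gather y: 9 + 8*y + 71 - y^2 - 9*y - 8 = -y^2 - y + 72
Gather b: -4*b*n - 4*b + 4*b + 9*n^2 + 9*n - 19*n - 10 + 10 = -4*b*n + 9*n^2 - 10*n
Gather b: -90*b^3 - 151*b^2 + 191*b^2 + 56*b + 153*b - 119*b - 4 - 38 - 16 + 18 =-90*b^3 + 40*b^2 + 90*b - 40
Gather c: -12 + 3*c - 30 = 3*c - 42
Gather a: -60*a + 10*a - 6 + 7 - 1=-50*a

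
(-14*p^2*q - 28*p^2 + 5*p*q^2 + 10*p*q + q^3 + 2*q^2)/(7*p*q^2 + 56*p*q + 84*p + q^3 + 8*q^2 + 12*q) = (-2*p + q)/(q + 6)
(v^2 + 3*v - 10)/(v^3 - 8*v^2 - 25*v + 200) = (v - 2)/(v^2 - 13*v + 40)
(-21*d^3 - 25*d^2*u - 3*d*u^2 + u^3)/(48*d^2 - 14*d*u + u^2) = (-21*d^3 - 25*d^2*u - 3*d*u^2 + u^3)/(48*d^2 - 14*d*u + u^2)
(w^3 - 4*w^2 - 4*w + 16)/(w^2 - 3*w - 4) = (w^2 - 4)/(w + 1)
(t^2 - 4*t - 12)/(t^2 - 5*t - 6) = (t + 2)/(t + 1)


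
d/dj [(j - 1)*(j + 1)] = 2*j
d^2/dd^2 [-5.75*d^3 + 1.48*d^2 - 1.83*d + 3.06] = 2.96 - 34.5*d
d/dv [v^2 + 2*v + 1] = 2*v + 2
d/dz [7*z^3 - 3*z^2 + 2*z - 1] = 21*z^2 - 6*z + 2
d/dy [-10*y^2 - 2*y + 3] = -20*y - 2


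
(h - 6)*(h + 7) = h^2 + h - 42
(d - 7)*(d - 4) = d^2 - 11*d + 28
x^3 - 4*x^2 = x^2*(x - 4)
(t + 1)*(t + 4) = t^2 + 5*t + 4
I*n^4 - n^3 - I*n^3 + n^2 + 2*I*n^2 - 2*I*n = n*(n - I)*(n + 2*I)*(I*n - I)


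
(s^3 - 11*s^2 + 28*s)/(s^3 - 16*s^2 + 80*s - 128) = s*(s - 7)/(s^2 - 12*s + 32)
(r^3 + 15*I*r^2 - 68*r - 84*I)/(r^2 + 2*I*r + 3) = (r^3 + 15*I*r^2 - 68*r - 84*I)/(r^2 + 2*I*r + 3)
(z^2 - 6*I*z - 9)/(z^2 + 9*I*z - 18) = (z^2 - 6*I*z - 9)/(z^2 + 9*I*z - 18)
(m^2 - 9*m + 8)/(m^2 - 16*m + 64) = (m - 1)/(m - 8)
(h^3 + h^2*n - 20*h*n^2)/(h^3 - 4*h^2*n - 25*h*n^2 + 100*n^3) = h/(h - 5*n)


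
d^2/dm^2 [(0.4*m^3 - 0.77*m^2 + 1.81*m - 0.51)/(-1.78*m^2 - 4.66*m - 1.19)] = (1.77635683940025e-15*m^5 + 3.5527136788005e-15*m^4 - 39.92152*m^3 - 13.39974*m^2 + 44.9871*m + 42.24449)/(5.639752*m^6 + 44.294232*m^5 + 127.272492*m^4 + 160.419568*m^3 + 85.086666*m^2 + 19.797078*m + 1.685159)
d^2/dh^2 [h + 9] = 0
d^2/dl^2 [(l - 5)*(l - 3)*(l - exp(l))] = -l^2*exp(l) + 4*l*exp(l) + 6*l - exp(l) - 16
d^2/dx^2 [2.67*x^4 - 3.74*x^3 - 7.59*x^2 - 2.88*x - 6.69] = 32.04*x^2 - 22.44*x - 15.18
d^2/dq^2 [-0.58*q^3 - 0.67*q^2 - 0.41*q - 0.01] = -3.48*q - 1.34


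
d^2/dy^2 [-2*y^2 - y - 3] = -4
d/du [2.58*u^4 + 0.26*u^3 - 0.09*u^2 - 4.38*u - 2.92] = 10.32*u^3 + 0.78*u^2 - 0.18*u - 4.38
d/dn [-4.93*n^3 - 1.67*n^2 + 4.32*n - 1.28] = -14.79*n^2 - 3.34*n + 4.32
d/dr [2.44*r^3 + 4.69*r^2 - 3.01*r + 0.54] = 7.32*r^2 + 9.38*r - 3.01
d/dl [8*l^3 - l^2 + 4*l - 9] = 24*l^2 - 2*l + 4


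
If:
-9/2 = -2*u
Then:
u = 9/4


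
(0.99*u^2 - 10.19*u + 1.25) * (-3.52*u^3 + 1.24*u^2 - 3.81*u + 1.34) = -3.4848*u^5 + 37.0964*u^4 - 20.8075*u^3 + 41.7005*u^2 - 18.4171*u + 1.675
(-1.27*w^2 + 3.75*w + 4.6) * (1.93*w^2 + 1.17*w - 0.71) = -2.4511*w^4 + 5.7516*w^3 + 14.1672*w^2 + 2.7195*w - 3.266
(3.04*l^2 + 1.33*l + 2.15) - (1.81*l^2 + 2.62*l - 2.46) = 1.23*l^2 - 1.29*l + 4.61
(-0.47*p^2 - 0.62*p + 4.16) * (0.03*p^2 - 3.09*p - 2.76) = -0.0141*p^4 + 1.4337*p^3 + 3.3378*p^2 - 11.1432*p - 11.4816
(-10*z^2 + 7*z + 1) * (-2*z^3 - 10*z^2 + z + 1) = 20*z^5 + 86*z^4 - 82*z^3 - 13*z^2 + 8*z + 1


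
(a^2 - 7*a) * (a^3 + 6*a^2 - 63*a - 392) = a^5 - a^4 - 105*a^3 + 49*a^2 + 2744*a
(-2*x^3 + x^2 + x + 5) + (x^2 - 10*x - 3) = -2*x^3 + 2*x^2 - 9*x + 2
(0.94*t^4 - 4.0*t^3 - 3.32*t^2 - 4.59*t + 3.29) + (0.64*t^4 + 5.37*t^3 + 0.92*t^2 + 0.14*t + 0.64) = 1.58*t^4 + 1.37*t^3 - 2.4*t^2 - 4.45*t + 3.93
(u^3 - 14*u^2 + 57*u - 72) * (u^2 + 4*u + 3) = u^5 - 10*u^4 + 4*u^3 + 114*u^2 - 117*u - 216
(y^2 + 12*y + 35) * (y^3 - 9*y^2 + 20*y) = y^5 + 3*y^4 - 53*y^3 - 75*y^2 + 700*y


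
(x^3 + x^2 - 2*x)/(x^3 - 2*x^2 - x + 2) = x*(x + 2)/(x^2 - x - 2)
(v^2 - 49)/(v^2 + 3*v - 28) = (v - 7)/(v - 4)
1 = 1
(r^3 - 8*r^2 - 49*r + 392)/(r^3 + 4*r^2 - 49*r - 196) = (r - 8)/(r + 4)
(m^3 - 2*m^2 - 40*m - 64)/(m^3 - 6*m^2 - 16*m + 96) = (m^2 - 6*m - 16)/(m^2 - 10*m + 24)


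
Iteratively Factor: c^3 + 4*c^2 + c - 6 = (c + 2)*(c^2 + 2*c - 3) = (c + 2)*(c + 3)*(c - 1)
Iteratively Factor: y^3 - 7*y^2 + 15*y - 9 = (y - 3)*(y^2 - 4*y + 3) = (y - 3)*(y - 1)*(y - 3)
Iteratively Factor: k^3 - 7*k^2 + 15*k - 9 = (k - 3)*(k^2 - 4*k + 3) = (k - 3)*(k - 1)*(k - 3)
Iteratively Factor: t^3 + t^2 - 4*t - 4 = (t - 2)*(t^2 + 3*t + 2) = (t - 2)*(t + 1)*(t + 2)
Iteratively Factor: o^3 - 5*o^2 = (o - 5)*(o^2) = o*(o - 5)*(o)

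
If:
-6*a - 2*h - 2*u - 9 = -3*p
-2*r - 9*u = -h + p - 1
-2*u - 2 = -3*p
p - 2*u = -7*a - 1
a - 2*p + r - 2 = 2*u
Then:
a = -121/347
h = -1703/694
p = 97/347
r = 606/347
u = -403/694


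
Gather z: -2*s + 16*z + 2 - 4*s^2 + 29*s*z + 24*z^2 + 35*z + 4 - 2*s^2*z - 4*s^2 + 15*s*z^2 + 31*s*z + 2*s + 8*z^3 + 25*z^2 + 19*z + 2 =-8*s^2 + 8*z^3 + z^2*(15*s + 49) + z*(-2*s^2 + 60*s + 70) + 8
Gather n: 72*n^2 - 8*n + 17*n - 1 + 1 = 72*n^2 + 9*n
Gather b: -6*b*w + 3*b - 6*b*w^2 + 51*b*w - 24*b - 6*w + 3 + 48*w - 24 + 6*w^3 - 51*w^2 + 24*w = b*(-6*w^2 + 45*w - 21) + 6*w^3 - 51*w^2 + 66*w - 21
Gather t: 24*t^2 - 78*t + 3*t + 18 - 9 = 24*t^2 - 75*t + 9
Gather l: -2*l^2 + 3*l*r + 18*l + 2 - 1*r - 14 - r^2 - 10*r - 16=-2*l^2 + l*(3*r + 18) - r^2 - 11*r - 28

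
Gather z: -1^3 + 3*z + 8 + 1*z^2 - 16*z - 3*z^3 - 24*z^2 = -3*z^3 - 23*z^2 - 13*z + 7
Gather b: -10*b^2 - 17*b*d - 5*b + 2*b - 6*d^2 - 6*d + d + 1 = -10*b^2 + b*(-17*d - 3) - 6*d^2 - 5*d + 1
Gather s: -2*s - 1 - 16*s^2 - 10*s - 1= -16*s^2 - 12*s - 2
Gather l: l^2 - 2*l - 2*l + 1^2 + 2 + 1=l^2 - 4*l + 4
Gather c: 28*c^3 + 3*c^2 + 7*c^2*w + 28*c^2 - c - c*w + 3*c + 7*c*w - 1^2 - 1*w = 28*c^3 + c^2*(7*w + 31) + c*(6*w + 2) - w - 1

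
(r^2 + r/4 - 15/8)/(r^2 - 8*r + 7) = (r^2 + r/4 - 15/8)/(r^2 - 8*r + 7)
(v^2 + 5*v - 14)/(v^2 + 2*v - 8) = (v + 7)/(v + 4)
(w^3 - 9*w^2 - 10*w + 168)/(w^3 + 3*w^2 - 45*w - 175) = (w^2 - 2*w - 24)/(w^2 + 10*w + 25)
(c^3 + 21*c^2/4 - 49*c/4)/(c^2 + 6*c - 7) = c*(4*c - 7)/(4*(c - 1))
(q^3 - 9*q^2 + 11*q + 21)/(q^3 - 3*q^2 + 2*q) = (q^3 - 9*q^2 + 11*q + 21)/(q*(q^2 - 3*q + 2))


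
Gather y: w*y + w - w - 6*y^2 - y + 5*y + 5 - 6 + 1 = -6*y^2 + y*(w + 4)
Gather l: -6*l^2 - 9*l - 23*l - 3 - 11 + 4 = -6*l^2 - 32*l - 10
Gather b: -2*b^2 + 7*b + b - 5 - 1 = -2*b^2 + 8*b - 6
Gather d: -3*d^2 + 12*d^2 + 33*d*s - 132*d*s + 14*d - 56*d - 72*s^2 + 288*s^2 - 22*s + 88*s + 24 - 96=9*d^2 + d*(-99*s - 42) + 216*s^2 + 66*s - 72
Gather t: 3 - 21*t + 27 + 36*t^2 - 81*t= 36*t^2 - 102*t + 30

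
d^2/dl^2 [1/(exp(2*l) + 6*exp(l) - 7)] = 2*(4*(exp(l) + 3)^2*exp(l) - (2*exp(l) + 3)*(exp(2*l) + 6*exp(l) - 7))*exp(l)/(exp(2*l) + 6*exp(l) - 7)^3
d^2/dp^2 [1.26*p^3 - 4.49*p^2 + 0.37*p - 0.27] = 7.56*p - 8.98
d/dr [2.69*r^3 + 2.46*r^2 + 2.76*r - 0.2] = 8.07*r^2 + 4.92*r + 2.76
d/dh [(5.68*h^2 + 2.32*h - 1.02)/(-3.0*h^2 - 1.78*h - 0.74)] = (-3.1504*h^2 - 14.5264*h - 3.5324)/(9.0*h^4 + 10.68*h^3 + 7.6084*h^2 + 2.6344*h + 0.5476)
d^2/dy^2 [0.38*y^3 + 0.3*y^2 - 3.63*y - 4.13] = 2.28*y + 0.6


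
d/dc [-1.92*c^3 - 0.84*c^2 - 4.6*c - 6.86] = -5.76*c^2 - 1.68*c - 4.6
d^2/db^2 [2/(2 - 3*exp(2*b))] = (-72*exp(2*b) - 48)*exp(2*b)/(3*exp(2*b) - 2)^3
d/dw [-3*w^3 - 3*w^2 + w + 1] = -9*w^2 - 6*w + 1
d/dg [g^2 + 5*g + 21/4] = 2*g + 5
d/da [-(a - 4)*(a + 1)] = 3 - 2*a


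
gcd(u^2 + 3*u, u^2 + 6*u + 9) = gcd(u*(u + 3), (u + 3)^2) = u + 3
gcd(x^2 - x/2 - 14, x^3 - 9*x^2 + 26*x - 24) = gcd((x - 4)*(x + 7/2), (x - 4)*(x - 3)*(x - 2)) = x - 4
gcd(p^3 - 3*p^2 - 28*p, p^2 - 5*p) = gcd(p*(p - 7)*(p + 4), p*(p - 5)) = p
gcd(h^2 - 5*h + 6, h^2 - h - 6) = h - 3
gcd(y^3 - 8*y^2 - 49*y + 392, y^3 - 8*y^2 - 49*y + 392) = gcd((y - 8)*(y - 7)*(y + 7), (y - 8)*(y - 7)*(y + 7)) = y^3 - 8*y^2 - 49*y + 392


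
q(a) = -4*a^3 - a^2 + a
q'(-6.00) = -419.00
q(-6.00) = 822.00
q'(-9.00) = -953.00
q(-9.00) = 2826.00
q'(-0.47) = -0.71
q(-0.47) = -0.28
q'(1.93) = -47.56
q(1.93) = -30.55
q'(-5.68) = -374.79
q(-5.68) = 695.06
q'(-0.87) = -6.34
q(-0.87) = 1.01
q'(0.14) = 0.48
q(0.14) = 0.11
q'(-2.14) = -49.68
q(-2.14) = 32.48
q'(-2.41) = -63.88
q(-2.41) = 47.77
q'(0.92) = -11.00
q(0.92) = -3.04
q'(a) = -12*a^2 - 2*a + 1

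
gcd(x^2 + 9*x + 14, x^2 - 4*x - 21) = 1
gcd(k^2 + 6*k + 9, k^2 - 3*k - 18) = k + 3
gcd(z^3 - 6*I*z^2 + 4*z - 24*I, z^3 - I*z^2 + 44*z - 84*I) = z^2 - 8*I*z - 12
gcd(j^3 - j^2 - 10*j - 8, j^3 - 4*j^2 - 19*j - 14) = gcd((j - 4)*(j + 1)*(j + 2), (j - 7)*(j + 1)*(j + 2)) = j^2 + 3*j + 2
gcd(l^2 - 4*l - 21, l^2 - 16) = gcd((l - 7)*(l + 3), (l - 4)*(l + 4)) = 1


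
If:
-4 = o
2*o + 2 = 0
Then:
No Solution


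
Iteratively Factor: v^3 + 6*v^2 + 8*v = (v)*(v^2 + 6*v + 8) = v*(v + 2)*(v + 4)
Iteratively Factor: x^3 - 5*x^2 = (x)*(x^2 - 5*x) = x^2*(x - 5)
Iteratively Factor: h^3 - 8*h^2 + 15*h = (h - 3)*(h^2 - 5*h) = h*(h - 3)*(h - 5)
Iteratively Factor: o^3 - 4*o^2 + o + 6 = (o - 3)*(o^2 - o - 2) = (o - 3)*(o + 1)*(o - 2)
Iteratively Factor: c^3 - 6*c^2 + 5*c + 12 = (c - 4)*(c^2 - 2*c - 3) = (c - 4)*(c - 3)*(c + 1)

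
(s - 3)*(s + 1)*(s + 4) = s^3 + 2*s^2 - 11*s - 12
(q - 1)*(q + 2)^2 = q^3 + 3*q^2 - 4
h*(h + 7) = h^2 + 7*h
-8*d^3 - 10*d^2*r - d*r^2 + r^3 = (-4*d + r)*(d + r)*(2*d + r)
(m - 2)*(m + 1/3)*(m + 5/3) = m^3 - 31*m/9 - 10/9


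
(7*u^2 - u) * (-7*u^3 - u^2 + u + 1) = -49*u^5 + 8*u^3 + 6*u^2 - u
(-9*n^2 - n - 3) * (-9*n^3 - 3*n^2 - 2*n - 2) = 81*n^5 + 36*n^4 + 48*n^3 + 29*n^2 + 8*n + 6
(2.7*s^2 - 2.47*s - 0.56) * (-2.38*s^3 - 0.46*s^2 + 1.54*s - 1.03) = -6.426*s^5 + 4.6366*s^4 + 6.627*s^3 - 6.3272*s^2 + 1.6817*s + 0.5768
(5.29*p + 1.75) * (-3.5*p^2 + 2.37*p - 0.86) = -18.515*p^3 + 6.4123*p^2 - 0.4019*p - 1.505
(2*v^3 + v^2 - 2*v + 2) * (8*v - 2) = 16*v^4 + 4*v^3 - 18*v^2 + 20*v - 4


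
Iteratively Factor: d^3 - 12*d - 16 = (d + 2)*(d^2 - 2*d - 8) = (d + 2)^2*(d - 4)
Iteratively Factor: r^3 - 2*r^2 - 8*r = (r)*(r^2 - 2*r - 8) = r*(r + 2)*(r - 4)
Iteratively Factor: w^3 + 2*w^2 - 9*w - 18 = (w + 2)*(w^2 - 9) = (w - 3)*(w + 2)*(w + 3)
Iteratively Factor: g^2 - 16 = (g - 4)*(g + 4)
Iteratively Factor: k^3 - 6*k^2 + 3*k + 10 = (k + 1)*(k^2 - 7*k + 10) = (k - 2)*(k + 1)*(k - 5)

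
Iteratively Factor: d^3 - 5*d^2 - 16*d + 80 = (d + 4)*(d^2 - 9*d + 20) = (d - 4)*(d + 4)*(d - 5)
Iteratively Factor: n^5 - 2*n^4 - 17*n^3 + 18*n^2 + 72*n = (n + 2)*(n^4 - 4*n^3 - 9*n^2 + 36*n) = (n - 3)*(n + 2)*(n^3 - n^2 - 12*n) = (n - 4)*(n - 3)*(n + 2)*(n^2 + 3*n) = n*(n - 4)*(n - 3)*(n + 2)*(n + 3)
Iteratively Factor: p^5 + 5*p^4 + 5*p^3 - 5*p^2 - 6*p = (p - 1)*(p^4 + 6*p^3 + 11*p^2 + 6*p) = (p - 1)*(p + 2)*(p^3 + 4*p^2 + 3*p) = p*(p - 1)*(p + 2)*(p^2 + 4*p + 3) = p*(p - 1)*(p + 2)*(p + 3)*(p + 1)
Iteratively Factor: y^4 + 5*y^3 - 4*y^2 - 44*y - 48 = (y + 4)*(y^3 + y^2 - 8*y - 12) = (y + 2)*(y + 4)*(y^2 - y - 6) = (y - 3)*(y + 2)*(y + 4)*(y + 2)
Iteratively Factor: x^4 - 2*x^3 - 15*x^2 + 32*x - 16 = (x - 1)*(x^3 - x^2 - 16*x + 16) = (x - 4)*(x - 1)*(x^2 + 3*x - 4) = (x - 4)*(x - 1)*(x + 4)*(x - 1)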